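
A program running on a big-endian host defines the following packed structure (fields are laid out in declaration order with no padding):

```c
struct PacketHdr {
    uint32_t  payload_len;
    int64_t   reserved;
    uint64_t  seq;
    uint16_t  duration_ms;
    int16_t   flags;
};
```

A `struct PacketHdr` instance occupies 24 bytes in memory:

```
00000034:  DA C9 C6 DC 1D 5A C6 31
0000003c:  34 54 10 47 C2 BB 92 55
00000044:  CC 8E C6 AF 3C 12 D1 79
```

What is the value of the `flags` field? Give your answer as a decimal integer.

`flags` follows `payload_len` (4 B), `reserved` (8 B), `seq` (8 B), `duration_ms` (2 B), so it starts at offset 4 + 8 + 8 + 2 = 22 and occupies 2 bytes.
Bytes at offsets 22..23: D1 79.
In big-endian order the high byte comes first in memory.
The bytes are already most-significant first: 0xD179.
Top bit is set, so as a signed 16-bit value this is 0xD179 − 2^16 = -11911.

-11911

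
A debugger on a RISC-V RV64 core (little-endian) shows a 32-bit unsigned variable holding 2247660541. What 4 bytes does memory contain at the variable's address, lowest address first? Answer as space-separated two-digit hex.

FD 93 F8 85

2247660541 in hexadecimal, padded to 32 bits, is 0x85F893FD.
Split into bytes (most-significant first): 85 F8 93 FD.
In little-endian order the low byte comes first in memory.
So at ascending addresses the bytes are FD 93 F8 85.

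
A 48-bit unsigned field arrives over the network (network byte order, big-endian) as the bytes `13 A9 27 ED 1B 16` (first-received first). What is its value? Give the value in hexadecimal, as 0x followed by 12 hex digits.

0x13A927ED1B16

In big-endian order the high byte comes first in memory.
The bytes are already most-significant first: 0x13A927ED1B16.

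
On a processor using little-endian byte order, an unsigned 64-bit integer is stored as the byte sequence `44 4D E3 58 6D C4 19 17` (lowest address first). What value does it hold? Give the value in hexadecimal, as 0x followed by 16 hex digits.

Little-endian: lowest address holds the least-significant byte.
Reassemble most-significant byte first: 17 19 C4 6D 58 E3 4D 44 → 0x1719C46D58E34D44.

0x1719C46D58E34D44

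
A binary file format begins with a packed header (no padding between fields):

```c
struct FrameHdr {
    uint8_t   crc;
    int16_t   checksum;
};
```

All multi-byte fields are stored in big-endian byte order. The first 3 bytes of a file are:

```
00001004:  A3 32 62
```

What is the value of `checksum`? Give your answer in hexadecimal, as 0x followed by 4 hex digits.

0x3262

`checksum` follows `crc` (1 byte), so it starts at byte offset 1 and occupies 2 bytes.
Bytes at offsets 1..2: 32 62.
Big-endian stores the most-significant byte at the lowest address.
The bytes are already most-significant first: 0x3262.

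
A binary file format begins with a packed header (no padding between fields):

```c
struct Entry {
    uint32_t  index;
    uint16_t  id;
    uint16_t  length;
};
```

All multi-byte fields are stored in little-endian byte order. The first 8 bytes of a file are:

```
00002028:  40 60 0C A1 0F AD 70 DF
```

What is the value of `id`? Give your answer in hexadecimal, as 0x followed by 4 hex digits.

`id` follows `index` (4 bytes), so it starts at byte offset 4 and occupies 2 bytes.
Bytes at offsets 4..5: 0F AD.
Little-endian stores the least-significant byte at the lowest address.
Reassemble most-significant byte first: AD 0F → 0xAD0F.

0xAD0F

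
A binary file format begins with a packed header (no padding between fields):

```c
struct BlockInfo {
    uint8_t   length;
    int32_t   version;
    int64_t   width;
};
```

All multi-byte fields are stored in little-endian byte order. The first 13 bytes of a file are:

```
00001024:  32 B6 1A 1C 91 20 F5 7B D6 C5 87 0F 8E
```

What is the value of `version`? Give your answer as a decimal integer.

-1860429130

`version` follows `length` (1 byte), so it starts at byte offset 1 and occupies 4 bytes.
Bytes at offsets 1..4: B6 1A 1C 91.
Little-endian stores the least-significant byte at the lowest address.
Reassemble most-significant byte first: 91 1C 1A B6 → 0x911C1AB6.
Top bit is set, so as a signed 32-bit value this is 0x911C1AB6 − 2^32 = -1860429130.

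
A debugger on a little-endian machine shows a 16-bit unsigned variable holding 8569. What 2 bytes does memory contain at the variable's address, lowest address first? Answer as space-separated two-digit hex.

8569 in hexadecimal, padded to 16 bits, is 0x2179.
Split into bytes (most-significant first): 21 79.
Little-endian: lowest address holds the least-significant byte.
So at ascending addresses the bytes are 79 21.

79 21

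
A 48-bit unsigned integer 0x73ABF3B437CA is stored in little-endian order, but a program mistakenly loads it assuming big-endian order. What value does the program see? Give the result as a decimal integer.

Stored little-endian, the bytes at ascending addresses are CA 37 B4 F3 AB 73.
Read back as big-endian, the last byte is least significant, giving 0xCA37B4F3AB73.
0xCA37B4F3AB73 = 222340607880051.

222340607880051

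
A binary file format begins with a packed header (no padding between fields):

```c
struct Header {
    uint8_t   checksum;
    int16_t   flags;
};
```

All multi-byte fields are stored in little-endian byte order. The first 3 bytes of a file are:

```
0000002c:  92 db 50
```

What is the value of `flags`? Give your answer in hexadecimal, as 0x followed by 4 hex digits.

0x50DB

`flags` follows `checksum` (1 byte), so it starts at byte offset 1 and occupies 2 bytes.
Bytes at offsets 1..2: DB 50.
In little-endian order the low byte comes first in memory.
Reassemble most-significant byte first: 50 DB → 0x50DB.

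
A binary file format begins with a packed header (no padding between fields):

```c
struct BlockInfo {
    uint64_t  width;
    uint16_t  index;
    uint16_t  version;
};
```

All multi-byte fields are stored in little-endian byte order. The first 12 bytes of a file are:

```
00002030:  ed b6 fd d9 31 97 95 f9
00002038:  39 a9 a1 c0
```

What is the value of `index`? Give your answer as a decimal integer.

43321

`index` follows `width` (8 bytes), so it starts at byte offset 8 and occupies 2 bytes.
Bytes at offsets 8..9: 39 A9.
Little-endian: lowest address holds the least-significant byte.
Reassemble most-significant byte first: A9 39 → 0xA939.
0xA939 = 43321.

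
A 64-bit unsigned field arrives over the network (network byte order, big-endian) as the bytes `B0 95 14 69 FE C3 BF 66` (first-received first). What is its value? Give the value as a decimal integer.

Big-endian stores the most-significant byte at the lowest address.
The bytes are already most-significant first: 0xB0951469FEC3BF66.
0xB0951469FEC3BF66 = 12724098767683567462.

12724098767683567462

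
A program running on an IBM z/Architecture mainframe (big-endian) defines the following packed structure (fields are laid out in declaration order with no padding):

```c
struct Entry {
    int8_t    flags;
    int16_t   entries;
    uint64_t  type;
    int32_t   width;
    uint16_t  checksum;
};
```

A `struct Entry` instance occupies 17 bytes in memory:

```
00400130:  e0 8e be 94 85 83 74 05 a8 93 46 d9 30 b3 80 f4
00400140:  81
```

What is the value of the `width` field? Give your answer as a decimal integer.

-651119744

`width` follows `flags` (1 B), `entries` (2 B), `type` (8 B), so it starts at offset 1 + 2 + 8 = 11 and occupies 4 bytes.
Bytes at offsets 11..14: D9 30 B3 80.
In big-endian order the high byte comes first in memory.
The bytes are already most-significant first: 0xD930B380.
Top bit is set, so as a signed 32-bit value this is 0xD930B380 − 2^32 = -651119744.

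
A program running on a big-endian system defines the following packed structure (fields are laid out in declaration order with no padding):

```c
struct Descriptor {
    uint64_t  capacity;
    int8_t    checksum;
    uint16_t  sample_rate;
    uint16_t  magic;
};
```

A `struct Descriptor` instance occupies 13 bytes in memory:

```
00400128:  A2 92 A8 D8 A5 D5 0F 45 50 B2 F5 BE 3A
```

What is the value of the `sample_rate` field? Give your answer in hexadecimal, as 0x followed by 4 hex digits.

`sample_rate` follows `capacity` (8 B), `checksum` (1 B), so it starts at offset 8 + 1 = 9 and occupies 2 bytes.
Bytes at offsets 9..10: B2 F5.
Big-endian stores the most-significant byte at the lowest address.
The bytes are already most-significant first: 0xB2F5.

0xB2F5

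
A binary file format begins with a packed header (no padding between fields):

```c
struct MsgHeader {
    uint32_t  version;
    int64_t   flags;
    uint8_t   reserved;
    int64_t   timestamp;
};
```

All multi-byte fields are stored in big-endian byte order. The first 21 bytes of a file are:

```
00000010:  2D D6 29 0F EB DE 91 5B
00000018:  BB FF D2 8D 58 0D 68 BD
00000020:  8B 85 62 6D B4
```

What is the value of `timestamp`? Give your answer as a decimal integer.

`timestamp` follows `version` (4 B), `flags` (8 B), `reserved` (1 B), so it starts at offset 4 + 8 + 1 = 13 and occupies 8 bytes.
Bytes at offsets 13..20: 0D 68 BD 8B 85 62 6D B4.
In big-endian order the high byte comes first in memory.
The bytes are already most-significant first: 0x0D68BD8B85626DB4.
0x0D68BD8B85626DB4 = 966230527006895540.

966230527006895540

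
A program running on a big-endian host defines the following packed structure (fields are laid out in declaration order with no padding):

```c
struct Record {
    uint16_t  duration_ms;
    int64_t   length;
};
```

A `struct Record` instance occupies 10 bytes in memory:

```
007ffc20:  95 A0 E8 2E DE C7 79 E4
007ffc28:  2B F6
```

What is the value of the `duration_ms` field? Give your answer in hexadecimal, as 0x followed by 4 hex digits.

0x95A0

`duration_ms` is the first field, at byte offset 0, occupying 2 bytes.
Bytes at offsets 0..1: 95 A0.
In big-endian order the high byte comes first in memory.
The bytes are already most-significant first: 0x95A0.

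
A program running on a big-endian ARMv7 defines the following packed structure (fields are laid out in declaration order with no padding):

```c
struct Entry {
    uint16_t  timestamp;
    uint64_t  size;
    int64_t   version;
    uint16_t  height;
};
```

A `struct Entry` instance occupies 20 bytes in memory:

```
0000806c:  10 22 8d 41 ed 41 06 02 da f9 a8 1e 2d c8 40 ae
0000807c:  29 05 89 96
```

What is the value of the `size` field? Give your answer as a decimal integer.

`size` follows `timestamp` (2 bytes), so it starts at byte offset 2 and occupies 8 bytes.
Bytes at offsets 2..9: 8D 41 ED 41 06 02 DA F9.
Big-endian: lowest address holds the most-significant byte.
The bytes are already most-significant first: 0x8D41ED410602DAF9.
0x8D41ED410602DAF9 = 10178677496363539193.

10178677496363539193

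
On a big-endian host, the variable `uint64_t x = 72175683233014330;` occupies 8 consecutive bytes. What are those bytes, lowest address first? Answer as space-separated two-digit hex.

72175683233014330 in hexadecimal, padded to 64 bits, is 0x01006B66C886623A.
Split into bytes (most-significant first): 01 00 6B 66 C8 86 62 3A.
Big-endian: lowest address holds the most-significant byte.
So the memory order matches the most-significant-first order: 01 00 6B 66 C8 86 62 3A.

01 00 6B 66 C8 86 62 3A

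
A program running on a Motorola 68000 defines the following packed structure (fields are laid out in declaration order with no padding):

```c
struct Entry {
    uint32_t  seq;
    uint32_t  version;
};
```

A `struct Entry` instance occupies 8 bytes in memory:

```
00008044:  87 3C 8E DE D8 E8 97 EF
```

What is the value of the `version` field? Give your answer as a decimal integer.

`version` follows `seq` (4 bytes), so it starts at byte offset 4 and occupies 4 bytes.
Bytes at offsets 4..7: D8 E8 97 EF.
Big-endian: lowest address holds the most-significant byte.
The bytes are already most-significant first: 0xD8E897EF.
0xD8E897EF = 3639121903.

3639121903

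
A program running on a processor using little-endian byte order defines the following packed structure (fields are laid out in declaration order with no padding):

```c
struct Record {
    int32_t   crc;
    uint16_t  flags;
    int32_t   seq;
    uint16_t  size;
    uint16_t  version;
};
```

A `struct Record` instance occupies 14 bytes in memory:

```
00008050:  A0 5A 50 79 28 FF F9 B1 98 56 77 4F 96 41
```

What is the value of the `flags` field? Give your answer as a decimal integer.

`flags` follows `crc` (4 bytes), so it starts at byte offset 4 and occupies 2 bytes.
Bytes at offsets 4..5: 28 FF.
Little-endian: lowest address holds the least-significant byte.
Reassemble most-significant byte first: FF 28 → 0xFF28.
0xFF28 = 65320.

65320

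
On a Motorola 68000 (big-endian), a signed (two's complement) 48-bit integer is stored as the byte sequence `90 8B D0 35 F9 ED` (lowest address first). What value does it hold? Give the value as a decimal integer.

In big-endian order the high byte comes first in memory.
The bytes are already most-significant first: 0x908BD035F9ED.
Top bit is set, so as a signed 48-bit value this is 0x908BD035F9ED − 2^48 = -122544808658451.

-122544808658451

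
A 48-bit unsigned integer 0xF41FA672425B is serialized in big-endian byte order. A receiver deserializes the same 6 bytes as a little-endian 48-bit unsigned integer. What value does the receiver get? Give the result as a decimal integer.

100340949458932

Stored big-endian, the bytes at ascending addresses are F4 1F A6 72 42 5B.
Read back as little-endian, the first byte is least significant, giving 0x5B4272A61FF4.
0x5B4272A61FF4 = 100340949458932.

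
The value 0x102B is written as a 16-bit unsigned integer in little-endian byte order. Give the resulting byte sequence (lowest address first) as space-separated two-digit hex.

2B 10

Split into bytes (most-significant first): 10 2B.
Little-endian stores the least-significant byte at the lowest address.
So at ascending addresses the bytes are 2B 10.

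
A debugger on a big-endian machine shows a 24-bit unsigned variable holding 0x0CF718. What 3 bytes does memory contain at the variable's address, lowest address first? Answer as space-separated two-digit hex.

0C F7 18

Split into bytes (most-significant first): 0C F7 18.
Big-endian stores the most-significant byte at the lowest address.
So the memory order matches the most-significant-first order: 0C F7 18.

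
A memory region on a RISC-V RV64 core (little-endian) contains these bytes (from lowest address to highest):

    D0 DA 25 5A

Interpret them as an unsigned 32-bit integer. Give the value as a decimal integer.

1512430288

Little-endian: lowest address holds the least-significant byte.
Reassemble most-significant byte first: 5A 25 DA D0 → 0x5A25DAD0.
0x5A25DAD0 = 1512430288.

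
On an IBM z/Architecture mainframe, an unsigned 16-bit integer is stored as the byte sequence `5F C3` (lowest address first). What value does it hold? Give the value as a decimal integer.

24515

Big-endian: lowest address holds the most-significant byte.
The bytes are already most-significant first: 0x5FC3.
0x5FC3 = 24515.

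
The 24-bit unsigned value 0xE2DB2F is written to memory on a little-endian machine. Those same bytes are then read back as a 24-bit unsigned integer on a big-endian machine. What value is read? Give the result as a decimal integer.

3136482

Stored little-endian, the bytes at ascending addresses are 2F DB E2.
Read back as big-endian, the last byte is least significant, giving 0x2FDBE2.
0x2FDBE2 = 3136482.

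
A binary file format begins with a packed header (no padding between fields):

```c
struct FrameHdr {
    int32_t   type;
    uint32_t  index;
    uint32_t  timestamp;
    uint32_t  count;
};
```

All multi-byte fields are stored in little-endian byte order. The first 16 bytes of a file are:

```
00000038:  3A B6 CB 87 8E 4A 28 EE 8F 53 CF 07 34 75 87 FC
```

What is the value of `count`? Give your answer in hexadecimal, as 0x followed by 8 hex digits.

0xFC877534

`count` follows `type` (4 B), `index` (4 B), `timestamp` (4 B), so it starts at offset 4 + 4 + 4 = 12 and occupies 4 bytes.
Bytes at offsets 12..15: 34 75 87 FC.
Little-endian stores the least-significant byte at the lowest address.
Reassemble most-significant byte first: FC 87 75 34 → 0xFC877534.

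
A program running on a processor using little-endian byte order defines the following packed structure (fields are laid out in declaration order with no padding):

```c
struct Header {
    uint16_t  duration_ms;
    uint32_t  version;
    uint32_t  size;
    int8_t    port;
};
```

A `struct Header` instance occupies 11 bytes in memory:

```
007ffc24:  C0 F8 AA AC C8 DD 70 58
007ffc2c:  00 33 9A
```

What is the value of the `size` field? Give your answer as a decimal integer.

`size` follows `duration_ms` (2 B), `version` (4 B), so it starts at offset 2 + 4 = 6 and occupies 4 bytes.
Bytes at offsets 6..9: 70 58 00 33.
Little-endian stores the least-significant byte at the lowest address.
Reassemble most-significant byte first: 33 00 58 70 → 0x33005870.
0x33005870 = 855660656.

855660656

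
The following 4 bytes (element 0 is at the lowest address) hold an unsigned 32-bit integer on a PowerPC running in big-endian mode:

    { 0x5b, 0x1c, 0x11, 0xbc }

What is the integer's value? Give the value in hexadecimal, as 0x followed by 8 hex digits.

In big-endian order the high byte comes first in memory.
The bytes are already most-significant first: 0x5B1C11BC.

0x5B1C11BC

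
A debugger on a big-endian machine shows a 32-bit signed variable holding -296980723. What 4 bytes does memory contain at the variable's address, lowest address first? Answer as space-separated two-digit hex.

EE 4C 6F 0D

Two's complement of -296980723 in 32 bits: 296980723 = 0x11B390F3; invert → 0xEE4C6F0C; add 1 → 0xEE4C6F0D.
Split into bytes (most-significant first): EE 4C 6F 0D.
Big-endian stores the most-significant byte at the lowest address.
So the memory order matches the most-significant-first order: EE 4C 6F 0D.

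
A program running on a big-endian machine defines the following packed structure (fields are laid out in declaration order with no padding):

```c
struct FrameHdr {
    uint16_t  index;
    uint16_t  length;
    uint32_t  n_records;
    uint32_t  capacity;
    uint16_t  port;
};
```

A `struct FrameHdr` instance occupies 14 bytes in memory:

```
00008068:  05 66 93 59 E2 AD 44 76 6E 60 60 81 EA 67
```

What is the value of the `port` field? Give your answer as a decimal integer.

`port` follows `index` (2 B), `length` (2 B), `n_records` (4 B), `capacity` (4 B), so it starts at offset 2 + 2 + 4 + 4 = 12 and occupies 2 bytes.
Bytes at offsets 12..13: EA 67.
In big-endian order the high byte comes first in memory.
The bytes are already most-significant first: 0xEA67.
0xEA67 = 60007.

60007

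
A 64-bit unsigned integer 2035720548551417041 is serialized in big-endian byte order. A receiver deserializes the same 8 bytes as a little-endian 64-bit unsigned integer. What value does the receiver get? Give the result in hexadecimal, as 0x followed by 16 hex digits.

2035720548551417041 in 64-bit hexadecimal is 0x1C40550D9E5EDCD1.
Stored big-endian, the bytes at ascending addresses are 1C 40 55 0D 9E 5E DC D1.
Read back as little-endian, the first byte is least significant, giving 0xD1DC5E9E0D55401C.

0xD1DC5E9E0D55401C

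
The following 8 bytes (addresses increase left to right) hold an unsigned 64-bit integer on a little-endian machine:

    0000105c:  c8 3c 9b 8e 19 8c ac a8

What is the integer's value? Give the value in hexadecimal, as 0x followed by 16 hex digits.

0xA8AC8C198E9B3CC8

Little-endian stores the least-significant byte at the lowest address.
Reassemble most-significant byte first: A8 AC 8C 19 8E 9B 3C C8 → 0xA8AC8C198E9B3CC8.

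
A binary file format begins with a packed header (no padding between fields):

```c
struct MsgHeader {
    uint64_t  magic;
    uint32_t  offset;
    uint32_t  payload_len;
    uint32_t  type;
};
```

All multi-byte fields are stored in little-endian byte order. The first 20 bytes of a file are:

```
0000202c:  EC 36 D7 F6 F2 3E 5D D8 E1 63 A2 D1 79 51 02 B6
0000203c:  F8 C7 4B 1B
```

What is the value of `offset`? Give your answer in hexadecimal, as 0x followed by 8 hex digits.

`offset` follows `magic` (8 bytes), so it starts at byte offset 8 and occupies 4 bytes.
Bytes at offsets 8..11: E1 63 A2 D1.
Little-endian: lowest address holds the least-significant byte.
Reassemble most-significant byte first: D1 A2 63 E1 → 0xD1A263E1.

0xD1A263E1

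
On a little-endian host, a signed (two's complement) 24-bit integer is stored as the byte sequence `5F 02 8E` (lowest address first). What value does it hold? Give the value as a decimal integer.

Little-endian: lowest address holds the least-significant byte.
Reassemble most-significant byte first: 8E 02 5F → 0x8E025F.
Top bit is set, so as a signed 24-bit value this is 0x8E025F − 2^24 = -7470497.

-7470497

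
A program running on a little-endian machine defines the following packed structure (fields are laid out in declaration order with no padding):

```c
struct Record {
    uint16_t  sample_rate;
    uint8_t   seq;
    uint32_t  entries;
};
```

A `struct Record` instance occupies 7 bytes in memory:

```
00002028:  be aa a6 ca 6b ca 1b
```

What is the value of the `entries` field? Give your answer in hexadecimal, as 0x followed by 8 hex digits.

`entries` follows `sample_rate` (2 B), `seq` (1 B), so it starts at offset 2 + 1 = 3 and occupies 4 bytes.
Bytes at offsets 3..6: CA 6B CA 1B.
In little-endian order the low byte comes first in memory.
Reassemble most-significant byte first: 1B CA 6B CA → 0x1BCA6BCA.

0x1BCA6BCA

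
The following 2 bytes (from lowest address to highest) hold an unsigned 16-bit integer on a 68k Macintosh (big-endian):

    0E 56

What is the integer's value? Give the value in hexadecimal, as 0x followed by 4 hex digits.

Big-endian stores the most-significant byte at the lowest address.
The bytes are already most-significant first: 0x0E56.

0x0E56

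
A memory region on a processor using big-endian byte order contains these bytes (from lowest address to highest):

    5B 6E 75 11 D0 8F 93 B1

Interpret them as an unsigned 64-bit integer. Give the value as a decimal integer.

In big-endian order the high byte comes first in memory.
The bytes are already most-significant first: 0x5B6E7511D08F93B1.
0x5B6E7511D08F93B1 = 6588332024263578545.

6588332024263578545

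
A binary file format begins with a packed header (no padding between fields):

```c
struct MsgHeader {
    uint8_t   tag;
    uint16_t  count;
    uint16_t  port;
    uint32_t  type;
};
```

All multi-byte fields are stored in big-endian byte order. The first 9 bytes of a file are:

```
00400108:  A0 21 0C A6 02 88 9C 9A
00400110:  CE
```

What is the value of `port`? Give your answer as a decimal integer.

`port` follows `tag` (1 B), `count` (2 B), so it starts at offset 1 + 2 = 3 and occupies 2 bytes.
Bytes at offsets 3..4: A6 02.
Big-endian stores the most-significant byte at the lowest address.
The bytes are already most-significant first: 0xA602.
0xA602 = 42498.

42498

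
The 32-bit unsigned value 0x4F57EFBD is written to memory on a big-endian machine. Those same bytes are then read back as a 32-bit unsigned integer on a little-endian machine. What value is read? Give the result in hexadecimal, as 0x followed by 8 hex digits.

Stored big-endian, the bytes at ascending addresses are 4F 57 EF BD.
Read back as little-endian, the first byte is least significant, giving 0xBDEF574F.

0xBDEF574F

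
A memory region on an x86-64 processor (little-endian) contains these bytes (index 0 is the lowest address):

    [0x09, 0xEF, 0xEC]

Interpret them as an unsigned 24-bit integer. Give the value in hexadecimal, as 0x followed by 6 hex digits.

0xECEF09

In little-endian order the low byte comes first in memory.
Reassemble most-significant byte first: EC EF 09 → 0xECEF09.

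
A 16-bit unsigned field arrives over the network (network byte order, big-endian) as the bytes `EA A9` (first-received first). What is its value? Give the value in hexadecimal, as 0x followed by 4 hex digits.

0xEAA9

Big-endian stores the most-significant byte at the lowest address.
The bytes are already most-significant first: 0xEAA9.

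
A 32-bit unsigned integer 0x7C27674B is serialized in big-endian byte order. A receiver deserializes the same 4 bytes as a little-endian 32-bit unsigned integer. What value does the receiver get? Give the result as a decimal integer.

1265051516

Stored big-endian, the bytes at ascending addresses are 7C 27 67 4B.
Read back as little-endian, the first byte is least significant, giving 0x4B67277C.
0x4B67277C = 1265051516.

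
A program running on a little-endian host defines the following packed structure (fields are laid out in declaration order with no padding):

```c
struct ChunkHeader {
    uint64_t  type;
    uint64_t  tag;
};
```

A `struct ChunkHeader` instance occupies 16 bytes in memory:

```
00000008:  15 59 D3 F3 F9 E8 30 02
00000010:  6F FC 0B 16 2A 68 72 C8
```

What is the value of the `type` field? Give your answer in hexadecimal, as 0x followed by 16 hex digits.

0x0230E8F9F3D35915

`type` is the first field, at byte offset 0, occupying 8 bytes.
Bytes at offsets 0..7: 15 59 D3 F3 F9 E8 30 02.
Little-endian stores the least-significant byte at the lowest address.
Reassemble most-significant byte first: 02 30 E8 F9 F3 D3 59 15 → 0x0230E8F9F3D35915.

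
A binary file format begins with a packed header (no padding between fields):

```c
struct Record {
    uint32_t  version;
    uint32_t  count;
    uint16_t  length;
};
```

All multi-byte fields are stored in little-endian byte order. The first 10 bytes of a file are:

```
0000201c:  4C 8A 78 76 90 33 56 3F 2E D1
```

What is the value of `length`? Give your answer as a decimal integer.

53550

`length` follows `version` (4 B), `count` (4 B), so it starts at offset 4 + 4 = 8 and occupies 2 bytes.
Bytes at offsets 8..9: 2E D1.
In little-endian order the low byte comes first in memory.
Reassemble most-significant byte first: D1 2E → 0xD12E.
0xD12E = 53550.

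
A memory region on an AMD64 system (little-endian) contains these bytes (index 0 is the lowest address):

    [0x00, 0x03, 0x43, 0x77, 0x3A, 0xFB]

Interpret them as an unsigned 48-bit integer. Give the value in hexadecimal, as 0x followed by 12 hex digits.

In little-endian order the low byte comes first in memory.
Reassemble most-significant byte first: FB 3A 77 43 03 00 → 0xFB3A77430300.

0xFB3A77430300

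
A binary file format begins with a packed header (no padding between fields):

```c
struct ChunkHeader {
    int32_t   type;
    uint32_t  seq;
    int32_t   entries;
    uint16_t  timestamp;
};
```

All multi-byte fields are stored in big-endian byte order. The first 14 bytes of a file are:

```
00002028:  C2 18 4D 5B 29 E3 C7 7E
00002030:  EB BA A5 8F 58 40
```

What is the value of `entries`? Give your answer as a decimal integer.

-340089457

`entries` follows `type` (4 B), `seq` (4 B), so it starts at offset 4 + 4 = 8 and occupies 4 bytes.
Bytes at offsets 8..11: EB BA A5 8F.
Big-endian stores the most-significant byte at the lowest address.
The bytes are already most-significant first: 0xEBBAA58F.
Top bit is set, so as a signed 32-bit value this is 0xEBBAA58F − 2^32 = -340089457.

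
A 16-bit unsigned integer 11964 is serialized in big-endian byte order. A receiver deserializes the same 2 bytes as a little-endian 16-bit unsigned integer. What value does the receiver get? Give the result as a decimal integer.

11964 in 16-bit hexadecimal is 0x2EBC.
Stored big-endian, the bytes at ascending addresses are 2E BC.
Read back as little-endian, the first byte is least significant, giving 0xBC2E.
0xBC2E = 48174.

48174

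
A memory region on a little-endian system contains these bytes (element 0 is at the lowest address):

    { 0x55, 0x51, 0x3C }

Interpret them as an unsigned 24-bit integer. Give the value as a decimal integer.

3952981

Little-endian stores the least-significant byte at the lowest address.
Reassemble most-significant byte first: 3C 51 55 → 0x3C5155.
0x3C5155 = 3952981.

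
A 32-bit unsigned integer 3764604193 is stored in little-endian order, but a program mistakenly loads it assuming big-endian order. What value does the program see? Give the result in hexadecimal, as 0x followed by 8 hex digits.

3764604193 in 32-bit hexadecimal is 0xE0634D21.
Stored little-endian, the bytes at ascending addresses are 21 4D 63 E0.
Read back as big-endian, the last byte is least significant, giving 0x214D63E0.

0x214D63E0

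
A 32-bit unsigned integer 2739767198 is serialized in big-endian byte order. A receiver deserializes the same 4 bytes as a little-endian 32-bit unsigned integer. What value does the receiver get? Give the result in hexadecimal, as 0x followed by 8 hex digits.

2739767198 in 32-bit hexadecimal is 0xA34D879E.
Stored big-endian, the bytes at ascending addresses are A3 4D 87 9E.
Read back as little-endian, the first byte is least significant, giving 0x9E874DA3.

0x9E874DA3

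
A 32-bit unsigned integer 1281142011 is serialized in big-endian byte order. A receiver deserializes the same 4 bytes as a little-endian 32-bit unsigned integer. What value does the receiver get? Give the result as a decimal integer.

4222377036

1281142011 in 32-bit hexadecimal is 0x4C5CACFB.
Stored big-endian, the bytes at ascending addresses are 4C 5C AC FB.
Read back as little-endian, the first byte is least significant, giving 0xFBAC5C4C.
0xFBAC5C4C = 4222377036.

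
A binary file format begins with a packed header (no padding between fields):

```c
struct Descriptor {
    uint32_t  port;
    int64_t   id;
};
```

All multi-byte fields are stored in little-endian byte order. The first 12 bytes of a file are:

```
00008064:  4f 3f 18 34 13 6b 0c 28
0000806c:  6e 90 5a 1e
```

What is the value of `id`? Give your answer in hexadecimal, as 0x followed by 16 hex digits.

`id` follows `port` (4 bytes), so it starts at byte offset 4 and occupies 8 bytes.
Bytes at offsets 4..11: 13 6B 0C 28 6E 90 5A 1E.
Little-endian stores the least-significant byte at the lowest address.
Reassemble most-significant byte first: 1E 5A 90 6E 28 0C 6B 13 → 0x1E5A906E280C6B13.

0x1E5A906E280C6B13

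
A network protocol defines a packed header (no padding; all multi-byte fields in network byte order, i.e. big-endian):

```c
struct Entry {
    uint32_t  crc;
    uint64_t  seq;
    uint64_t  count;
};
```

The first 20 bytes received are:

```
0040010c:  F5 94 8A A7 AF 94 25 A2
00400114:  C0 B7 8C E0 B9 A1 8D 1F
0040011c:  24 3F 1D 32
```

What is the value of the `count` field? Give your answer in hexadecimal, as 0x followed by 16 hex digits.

`count` follows `crc` (4 B), `seq` (8 B), so it starts at offset 4 + 8 = 12 and occupies 8 bytes.
Bytes at offsets 12..19: B9 A1 8D 1F 24 3F 1D 32.
Big-endian: lowest address holds the most-significant byte.
The bytes are already most-significant first: 0xB9A18D1F243F1D32.

0xB9A18D1F243F1D32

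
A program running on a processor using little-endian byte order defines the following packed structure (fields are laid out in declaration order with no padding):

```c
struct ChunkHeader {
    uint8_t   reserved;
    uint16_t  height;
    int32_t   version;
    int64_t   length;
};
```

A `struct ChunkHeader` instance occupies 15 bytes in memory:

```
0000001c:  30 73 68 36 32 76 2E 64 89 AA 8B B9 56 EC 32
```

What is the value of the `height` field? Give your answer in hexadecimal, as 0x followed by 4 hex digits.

0x6873

`height` follows `reserved` (1 byte), so it starts at byte offset 1 and occupies 2 bytes.
Bytes at offsets 1..2: 73 68.
Little-endian: lowest address holds the least-significant byte.
Reassemble most-significant byte first: 68 73 → 0x6873.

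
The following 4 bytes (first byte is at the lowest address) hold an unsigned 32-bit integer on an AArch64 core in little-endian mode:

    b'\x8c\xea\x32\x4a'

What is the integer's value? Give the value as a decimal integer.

In little-endian order the low byte comes first in memory.
Reassemble most-significant byte first: 4A 32 EA 8C → 0x4A32EA8C.
0x4A32EA8C = 1244850828.

1244850828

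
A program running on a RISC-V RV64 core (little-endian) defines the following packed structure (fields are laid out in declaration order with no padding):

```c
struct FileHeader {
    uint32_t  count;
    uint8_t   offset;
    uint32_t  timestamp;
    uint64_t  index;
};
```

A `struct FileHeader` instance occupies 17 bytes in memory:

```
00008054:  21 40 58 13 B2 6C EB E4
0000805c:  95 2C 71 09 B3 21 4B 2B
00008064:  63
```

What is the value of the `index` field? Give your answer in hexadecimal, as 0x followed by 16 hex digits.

`index` follows `count` (4 B), `offset` (1 B), `timestamp` (4 B), so it starts at offset 4 + 1 + 4 = 9 and occupies 8 bytes.
Bytes at offsets 9..16: 2C 71 09 B3 21 4B 2B 63.
Little-endian: lowest address holds the least-significant byte.
Reassemble most-significant byte first: 63 2B 4B 21 B3 09 71 2C → 0x632B4B21B309712C.

0x632B4B21B309712C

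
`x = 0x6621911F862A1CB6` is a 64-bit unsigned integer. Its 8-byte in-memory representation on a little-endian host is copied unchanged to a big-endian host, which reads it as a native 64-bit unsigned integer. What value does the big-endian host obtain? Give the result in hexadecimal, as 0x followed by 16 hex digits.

0xB61C2A861F912166

Stored little-endian, the bytes at ascending addresses are B6 1C 2A 86 1F 91 21 66.
Read back as big-endian, the last byte is least significant, giving 0xB61C2A861F912166.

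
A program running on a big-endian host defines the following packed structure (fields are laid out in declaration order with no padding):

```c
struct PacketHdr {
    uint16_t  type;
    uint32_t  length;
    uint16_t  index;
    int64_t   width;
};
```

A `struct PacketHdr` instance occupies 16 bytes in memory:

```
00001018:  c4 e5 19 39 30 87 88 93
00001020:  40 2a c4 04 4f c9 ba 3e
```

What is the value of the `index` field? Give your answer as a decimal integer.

34963

`index` follows `type` (2 B), `length` (4 B), so it starts at offset 2 + 4 = 6 and occupies 2 bytes.
Bytes at offsets 6..7: 88 93.
Big-endian stores the most-significant byte at the lowest address.
The bytes are already most-significant first: 0x8893.
0x8893 = 34963.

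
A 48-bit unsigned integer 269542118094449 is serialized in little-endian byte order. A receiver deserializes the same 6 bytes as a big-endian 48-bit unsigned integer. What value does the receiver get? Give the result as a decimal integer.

124752486868469

269542118094449 in 48-bit hexadecimal is 0xF525AA337671.
Stored little-endian, the bytes at ascending addresses are 71 76 33 AA 25 F5.
Read back as big-endian, the last byte is least significant, giving 0x717633AA25F5.
0x717633AA25F5 = 124752486868469.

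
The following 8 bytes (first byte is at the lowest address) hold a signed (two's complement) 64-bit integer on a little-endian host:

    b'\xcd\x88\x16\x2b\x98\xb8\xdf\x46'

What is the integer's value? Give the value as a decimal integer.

5107003466158868685

Little-endian stores the least-significant byte at the lowest address.
Reassemble most-significant byte first: 46 DF B8 98 2B 16 88 CD → 0x46DFB8982B1688CD.
0x46DFB8982B1688CD = 5107003466158868685.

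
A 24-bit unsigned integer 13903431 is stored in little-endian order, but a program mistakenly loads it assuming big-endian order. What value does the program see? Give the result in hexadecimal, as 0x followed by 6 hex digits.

0x4726D4

13903431 in 24-bit hexadecimal is 0xD42647.
Stored little-endian, the bytes at ascending addresses are 47 26 D4.
Read back as big-endian, the last byte is least significant, giving 0x4726D4.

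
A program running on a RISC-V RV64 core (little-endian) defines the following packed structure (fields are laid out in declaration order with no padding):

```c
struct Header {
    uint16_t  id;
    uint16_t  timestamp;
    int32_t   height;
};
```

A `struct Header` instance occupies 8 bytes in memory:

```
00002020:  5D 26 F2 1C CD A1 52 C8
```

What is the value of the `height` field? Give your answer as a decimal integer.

-934108723

`height` follows `id` (2 B), `timestamp` (2 B), so it starts at offset 2 + 2 = 4 and occupies 4 bytes.
Bytes at offsets 4..7: CD A1 52 C8.
Little-endian: lowest address holds the least-significant byte.
Reassemble most-significant byte first: C8 52 A1 CD → 0xC852A1CD.
Top bit is set, so as a signed 32-bit value this is 0xC852A1CD − 2^32 = -934108723.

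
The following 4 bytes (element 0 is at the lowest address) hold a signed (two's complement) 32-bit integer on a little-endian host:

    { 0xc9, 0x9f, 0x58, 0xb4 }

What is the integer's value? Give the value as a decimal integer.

-1269260343

Little-endian: lowest address holds the least-significant byte.
Reassemble most-significant byte first: B4 58 9F C9 → 0xB4589FC9.
Top bit is set, so as a signed 32-bit value this is 0xB4589FC9 − 2^32 = -1269260343.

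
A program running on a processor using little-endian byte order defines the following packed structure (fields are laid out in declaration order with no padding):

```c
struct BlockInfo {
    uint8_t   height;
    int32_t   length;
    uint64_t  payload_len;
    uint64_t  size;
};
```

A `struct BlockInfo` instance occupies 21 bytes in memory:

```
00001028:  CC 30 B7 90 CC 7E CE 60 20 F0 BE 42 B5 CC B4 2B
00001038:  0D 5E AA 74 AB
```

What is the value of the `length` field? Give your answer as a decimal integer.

`length` follows `height` (1 byte), so it starts at byte offset 1 and occupies 4 bytes.
Bytes at offsets 1..4: 30 B7 90 CC.
In little-endian order the low byte comes first in memory.
Reassemble most-significant byte first: CC 90 B7 30 → 0xCC90B730.
Top bit is set, so as a signed 32-bit value this is 0xCC90B730 − 2^32 = -862931152.

-862931152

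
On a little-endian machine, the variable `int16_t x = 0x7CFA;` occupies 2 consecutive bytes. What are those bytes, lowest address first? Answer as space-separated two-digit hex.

Split into bytes (most-significant first): 7C FA.
Little-endian: lowest address holds the least-significant byte.
So at ascending addresses the bytes are FA 7C.

FA 7C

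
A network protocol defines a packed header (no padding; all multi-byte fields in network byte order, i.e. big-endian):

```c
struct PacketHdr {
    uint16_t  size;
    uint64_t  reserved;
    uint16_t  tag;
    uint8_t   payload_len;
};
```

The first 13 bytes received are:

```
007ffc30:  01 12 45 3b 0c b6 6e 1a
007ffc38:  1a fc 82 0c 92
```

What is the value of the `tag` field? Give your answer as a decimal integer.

33292

`tag` follows `size` (2 B), `reserved` (8 B), so it starts at offset 2 + 8 = 10 and occupies 2 bytes.
Bytes at offsets 10..11: 82 0C.
Big-endian stores the most-significant byte at the lowest address.
The bytes are already most-significant first: 0x820C.
0x820C = 33292.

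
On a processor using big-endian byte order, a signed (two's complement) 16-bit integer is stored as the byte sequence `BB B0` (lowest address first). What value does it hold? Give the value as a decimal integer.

-17488

In big-endian order the high byte comes first in memory.
The bytes are already most-significant first: 0xBBB0.
Top bit is set, so as a signed 16-bit value this is 0xBBB0 − 2^16 = -17488.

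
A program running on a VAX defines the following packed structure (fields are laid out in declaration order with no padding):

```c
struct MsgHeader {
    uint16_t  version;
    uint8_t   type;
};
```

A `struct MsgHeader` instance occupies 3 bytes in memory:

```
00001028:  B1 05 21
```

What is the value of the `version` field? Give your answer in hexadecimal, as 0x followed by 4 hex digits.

`version` is the first field, at byte offset 0, occupying 2 bytes.
Bytes at offsets 0..1: B1 05.
Little-endian: lowest address holds the least-significant byte.
Reassemble most-significant byte first: 05 B1 → 0x05B1.

0x05B1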